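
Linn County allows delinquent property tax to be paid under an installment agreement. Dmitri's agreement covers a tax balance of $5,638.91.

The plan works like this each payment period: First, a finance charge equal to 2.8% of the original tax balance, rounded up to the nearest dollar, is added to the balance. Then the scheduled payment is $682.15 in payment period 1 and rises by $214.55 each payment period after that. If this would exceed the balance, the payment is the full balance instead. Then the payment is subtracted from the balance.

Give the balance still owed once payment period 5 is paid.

Payment period 1: opening $5,638.91; interest $158.00 → $5,796.91; payment $682.15; balance $5,114.76
Payment period 2: opening $5,114.76; interest $158.00 → $5,272.76; payment $896.70; balance $4,376.06
Payment period 3: opening $4,376.06; interest $158.00 → $4,534.06; payment $1,111.25; balance $3,422.81
Payment period 4: opening $3,422.81; interest $158.00 → $3,580.81; payment $1,325.80; balance $2,255.01
Payment period 5: opening $2,255.01; interest $158.00 → $2,413.01; payment $1,540.35; balance $872.66

$872.66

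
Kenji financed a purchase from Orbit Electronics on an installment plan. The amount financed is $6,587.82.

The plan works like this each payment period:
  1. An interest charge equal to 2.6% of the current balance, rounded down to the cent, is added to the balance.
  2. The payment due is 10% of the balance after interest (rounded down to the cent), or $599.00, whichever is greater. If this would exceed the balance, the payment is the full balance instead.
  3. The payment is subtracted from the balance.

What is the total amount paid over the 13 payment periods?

$7,822.76

# | Opening | Interest | Payment | End bal
1 | $6,587.82 | $171.28 | $675.91 | $6,083.19
2 | $6,083.19 | $158.16 | $624.13 | $5,617.22
3 | $5,617.22 | $146.04 | $599.00 | $5,164.26
4 | $5,164.26 | $134.27 | $599.00 | $4,699.53
5 | $4,699.53 | $122.18 | $599.00 | $4,222.71
6 | $4,222.71 | $109.79 | $599.00 | $3,733.50
7 | $3,733.50 | $97.07 | $599.00 | $3,231.57
8 | $3,231.57 | $84.02 | $599.00 | $2,716.59
9 | $2,716.59 | $70.63 | $599.00 | $2,188.22
10 | $2,188.22 | $56.89 | $599.00 | $1,646.11
11 | $1,646.11 | $42.79 | $599.00 | $1,089.90
12 | $1,089.90 | $28.33 | $599.00 | $519.23
13 | $519.23 | $13.49 | $532.72 | $0.00
Total paid: $7,822.76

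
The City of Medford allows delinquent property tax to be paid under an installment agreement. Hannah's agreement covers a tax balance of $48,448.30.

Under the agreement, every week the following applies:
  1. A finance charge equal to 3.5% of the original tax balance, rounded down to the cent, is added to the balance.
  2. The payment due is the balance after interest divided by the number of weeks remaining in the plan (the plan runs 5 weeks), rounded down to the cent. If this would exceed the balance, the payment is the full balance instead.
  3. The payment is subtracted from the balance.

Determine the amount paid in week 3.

$11,017.95

Week 1: opening $48,448.30; interest $1,695.69 → $50,143.99; payment $10,028.79; balance $40,115.20
Week 2: opening $40,115.20; interest $1,695.69 → $41,810.89; payment $10,452.72; balance $31,358.17
Week 3: opening $31,358.17; interest $1,695.69 → $33,053.86; payment $11,017.95; balance $22,035.91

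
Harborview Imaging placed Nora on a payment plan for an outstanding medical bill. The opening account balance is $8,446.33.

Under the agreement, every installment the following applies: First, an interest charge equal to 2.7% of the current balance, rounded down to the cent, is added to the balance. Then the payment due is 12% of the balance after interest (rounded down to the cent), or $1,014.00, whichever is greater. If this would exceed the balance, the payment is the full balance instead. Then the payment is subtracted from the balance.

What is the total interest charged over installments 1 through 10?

$1,246.14

Installment 1: $8,446.33 +$228.05 interest = $8,674.38; pay $1,040.92 → $7,633.46
Installment 2: $7,633.46 +$206.10 interest = $7,839.56; pay $1,014.00 → $6,825.56
Installment 3: $6,825.56 +$184.29 interest = $7,009.85; pay $1,014.00 → $5,995.85
Installment 4: $5,995.85 +$161.88 interest = $6,157.73; pay $1,014.00 → $5,143.73
Installment 5: $5,143.73 +$138.88 interest = $5,282.61; pay $1,014.00 → $4,268.61
Installment 6: $4,268.61 +$115.25 interest = $4,383.86; pay $1,014.00 → $3,369.86
Installment 7: $3,369.86 +$90.98 interest = $3,460.84; pay $1,014.00 → $2,446.84
Installment 8: $2,446.84 +$66.06 interest = $2,512.90; pay $1,014.00 → $1,498.90
Installment 9: $1,498.90 +$40.47 interest = $1,539.37; pay $1,014.00 → $525.37
Installment 10: $525.37 +$14.18 interest = $539.55; pay $539.55 → $0.00
Total interest: $228.05 + $206.10 + $184.29 + $161.88 + $138.88 + $115.25 + $90.98 + $66.06 + $40.47 + $14.18 = $1,246.14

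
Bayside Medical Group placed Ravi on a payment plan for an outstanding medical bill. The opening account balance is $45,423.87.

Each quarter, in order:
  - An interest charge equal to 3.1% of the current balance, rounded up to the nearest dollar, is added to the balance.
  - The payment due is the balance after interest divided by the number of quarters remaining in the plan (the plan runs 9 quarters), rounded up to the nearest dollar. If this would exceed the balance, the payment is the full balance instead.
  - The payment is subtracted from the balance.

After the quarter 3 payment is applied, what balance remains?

Quarter 1: $45,423.87 +$1,409.00 interest = $46,832.87; pay $5,204.00 → $41,628.87
Quarter 2: $41,628.87 +$1,291.00 interest = $42,919.87; pay $5,365.00 → $37,554.87
Quarter 3: $37,554.87 +$1,165.00 interest = $38,719.87; pay $5,532.00 → $33,187.87

$33,187.87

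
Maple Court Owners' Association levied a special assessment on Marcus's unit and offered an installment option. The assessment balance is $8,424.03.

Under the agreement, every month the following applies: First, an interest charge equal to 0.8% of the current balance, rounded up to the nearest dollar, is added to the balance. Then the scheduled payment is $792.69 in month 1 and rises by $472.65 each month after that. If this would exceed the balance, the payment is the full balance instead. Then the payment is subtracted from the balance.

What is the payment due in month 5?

Month 1: opening $8,424.03; interest $68.00 → $8,492.03; payment $792.69; balance $7,699.34
Month 2: opening $7,699.34; interest $62.00 → $7,761.34; payment $1,265.34; balance $6,496.00
Month 3: opening $6,496.00; interest $52.00 → $6,548.00; payment $1,737.99; balance $4,810.01
Month 4: opening $4,810.01; interest $39.00 → $4,849.01; payment $2,210.64; balance $2,638.37
Month 5: opening $2,638.37; interest $22.00 → $2,660.37; payment $2,660.37; balance $0.00

$2,660.37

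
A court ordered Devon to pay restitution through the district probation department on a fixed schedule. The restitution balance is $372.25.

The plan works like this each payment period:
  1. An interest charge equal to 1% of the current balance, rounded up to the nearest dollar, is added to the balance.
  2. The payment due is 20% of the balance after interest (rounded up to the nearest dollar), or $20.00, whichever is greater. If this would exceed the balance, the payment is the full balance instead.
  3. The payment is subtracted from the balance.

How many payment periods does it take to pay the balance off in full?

Payment period 1: $372.25 +$4.00 interest = $376.25; pay $76.00 → $300.25
Payment period 2: $300.25 +$4.00 interest = $304.25; pay $61.00 → $243.25
Payment period 3: $243.25 +$3.00 interest = $246.25; pay $50.00 → $196.25
Payment period 4: $196.25 +$2.00 interest = $198.25; pay $40.00 → $158.25
Payment period 5: $158.25 +$2.00 interest = $160.25; pay $33.00 → $127.25
Payment period 6: $127.25 +$2.00 interest = $129.25; pay $26.00 → $103.25
Payment period 7: $103.25 +$2.00 interest = $105.25; pay $22.00 → $83.25
Payment period 8: $83.25 +$1.00 interest = $84.25; pay $20.00 → $64.25
Payment period 9: $64.25 +$1.00 interest = $65.25; pay $20.00 → $45.25
Payment period 10: $45.25 +$1.00 interest = $46.25; pay $20.00 → $26.25
Payment period 11: $26.25 +$1.00 interest = $27.25; pay $20.00 → $7.25
Payment period 12: $7.25 +$1.00 interest = $8.25; pay $8.25 → $0.00
Balance reaches $0.00 in payment period 12.

12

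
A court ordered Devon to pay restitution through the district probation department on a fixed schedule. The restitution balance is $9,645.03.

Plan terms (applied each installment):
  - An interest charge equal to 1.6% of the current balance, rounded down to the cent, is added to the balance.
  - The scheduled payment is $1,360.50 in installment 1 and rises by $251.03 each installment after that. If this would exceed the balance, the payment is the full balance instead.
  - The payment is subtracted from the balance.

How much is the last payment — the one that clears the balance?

$881.09

Installment 1: $9,645.03 +$154.32 interest = $9,799.35; pay $1,360.50 → $8,438.85
Installment 2: $8,438.85 +$135.02 interest = $8,573.87; pay $1,611.53 → $6,962.34
Installment 3: $6,962.34 +$111.39 interest = $7,073.73; pay $1,862.56 → $5,211.17
Installment 4: $5,211.17 +$83.37 interest = $5,294.54; pay $2,113.59 → $3,180.95
Installment 5: $3,180.95 +$50.89 interest = $3,231.84; pay $2,364.62 → $867.22
Installment 6: $867.22 +$13.87 interest = $881.09; pay $881.09 → $0.00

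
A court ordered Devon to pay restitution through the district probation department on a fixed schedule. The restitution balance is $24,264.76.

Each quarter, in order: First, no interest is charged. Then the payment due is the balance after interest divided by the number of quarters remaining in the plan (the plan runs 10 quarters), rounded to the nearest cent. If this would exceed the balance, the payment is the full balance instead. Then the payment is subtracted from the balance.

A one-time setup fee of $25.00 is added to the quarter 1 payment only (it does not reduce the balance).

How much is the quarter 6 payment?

Quarter 1: $24,264.76 − $2,426.48 (+ $25.00 fee) → $21,838.28
Quarter 2: $21,838.28 − $2,426.48 → $19,411.80
Quarter 3: $19,411.80 − $2,426.48 → $16,985.32
Quarter 4: $16,985.32 − $2,426.47 → $14,558.85
Quarter 5: $14,558.85 − $2,426.48 → $12,132.37
Quarter 6: $12,132.37 − $2,426.47 → $9,705.90

$2,426.47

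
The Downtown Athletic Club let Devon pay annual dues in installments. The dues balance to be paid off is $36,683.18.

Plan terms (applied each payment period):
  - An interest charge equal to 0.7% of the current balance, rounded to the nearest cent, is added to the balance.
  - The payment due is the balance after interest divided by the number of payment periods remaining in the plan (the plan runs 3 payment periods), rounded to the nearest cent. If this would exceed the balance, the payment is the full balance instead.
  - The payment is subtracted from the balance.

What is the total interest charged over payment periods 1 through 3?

$515.97

# | Opening | Interest | Payment | End bal
1 | $36,683.18 | $256.78 | $12,313.32 | $24,626.64
2 | $24,626.64 | $172.39 | $12,399.52 | $12,399.51
3 | $12,399.51 | $86.80 | $12,486.31 | $0.00
Total interest: $256.78 + $172.39 + $86.80 = $515.97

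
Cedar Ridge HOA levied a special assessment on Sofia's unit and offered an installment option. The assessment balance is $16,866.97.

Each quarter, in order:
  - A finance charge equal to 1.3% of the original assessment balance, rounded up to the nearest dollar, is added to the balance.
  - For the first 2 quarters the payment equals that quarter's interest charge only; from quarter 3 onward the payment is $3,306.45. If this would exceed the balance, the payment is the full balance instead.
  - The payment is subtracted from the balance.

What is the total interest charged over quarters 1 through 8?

# | Opening | Interest | Payment | End bal
1 | $16,866.97 | $220.00 | $220.00 | $16,866.97
2 | $16,866.97 | $220.00 | $220.00 | $16,866.97
3 | $16,866.97 | $220.00 | $3,306.45 | $13,780.52
4 | $13,780.52 | $220.00 | $3,306.45 | $10,694.07
5 | $10,694.07 | $220.00 | $3,306.45 | $7,607.62
6 | $7,607.62 | $220.00 | $3,306.45 | $4,521.17
7 | $4,521.17 | $220.00 | $3,306.45 | $1,434.72
8 | $1,434.72 | $220.00 | $1,654.72 | $0.00
Total interest: $220.00 + $220.00 + $220.00 + $220.00 + $220.00 + $220.00 + $220.00 + $220.00 = $1,760.00

$1,760.00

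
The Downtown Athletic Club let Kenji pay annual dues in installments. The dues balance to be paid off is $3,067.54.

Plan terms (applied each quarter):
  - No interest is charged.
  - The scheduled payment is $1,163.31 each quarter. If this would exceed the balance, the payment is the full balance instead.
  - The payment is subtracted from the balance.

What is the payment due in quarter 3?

# | Opening | Payment | End bal
1 | $3,067.54 | $1,163.31 | $1,904.23
2 | $1,904.23 | $1,163.31 | $740.92
3 | $740.92 | $740.92 | $0.00

$740.92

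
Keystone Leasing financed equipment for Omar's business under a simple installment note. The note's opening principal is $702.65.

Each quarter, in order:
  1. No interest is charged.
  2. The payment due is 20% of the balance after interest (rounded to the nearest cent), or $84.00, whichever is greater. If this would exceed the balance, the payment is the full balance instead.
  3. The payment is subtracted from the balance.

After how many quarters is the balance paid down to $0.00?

Quarter 1: opening $702.65; payment $140.53; balance $562.12
Quarter 2: opening $562.12; payment $112.42; balance $449.70
Quarter 3: opening $449.70; payment $89.94; balance $359.76
Quarter 4: opening $359.76; payment $84.00; balance $275.76
Quarter 5: opening $275.76; payment $84.00; balance $191.76
Quarter 6: opening $191.76; payment $84.00; balance $107.76
Quarter 7: opening $107.76; payment $84.00; balance $23.76
Quarter 8: opening $23.76; payment $23.76; balance $0.00
Balance reaches $0.00 in quarter 8.

8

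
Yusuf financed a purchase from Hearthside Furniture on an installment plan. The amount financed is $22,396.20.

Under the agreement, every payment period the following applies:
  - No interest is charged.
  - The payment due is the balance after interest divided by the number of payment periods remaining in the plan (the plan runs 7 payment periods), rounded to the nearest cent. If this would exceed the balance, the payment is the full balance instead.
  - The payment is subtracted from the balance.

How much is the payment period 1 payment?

$3,199.46

# | Opening | Payment | End bal
1 | $22,396.20 | $3,199.46 | $19,196.74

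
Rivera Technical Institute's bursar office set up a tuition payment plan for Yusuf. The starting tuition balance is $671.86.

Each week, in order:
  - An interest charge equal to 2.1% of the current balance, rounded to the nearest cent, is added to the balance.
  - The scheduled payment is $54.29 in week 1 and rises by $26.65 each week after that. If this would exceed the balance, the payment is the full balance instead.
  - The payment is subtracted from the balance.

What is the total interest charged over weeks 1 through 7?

Week 1: opening $671.86; interest $14.11 → $685.97; payment $54.29; balance $631.68
Week 2: opening $631.68; interest $13.27 → $644.95; payment $80.94; balance $564.01
Week 3: opening $564.01; interest $11.84 → $575.85; payment $107.59; balance $468.26
Week 4: opening $468.26; interest $9.83 → $478.09; payment $134.24; balance $343.85
Week 5: opening $343.85; interest $7.22 → $351.07; payment $160.89; balance $190.18
Week 6: opening $190.18; interest $3.99 → $194.17; payment $187.54; balance $6.63
Week 7: opening $6.63; interest $0.14 → $6.77; payment $6.77; balance $0.00
Total interest: $14.11 + $13.27 + $11.84 + $9.83 + $7.22 + $3.99 + $0.14 = $60.40

$60.40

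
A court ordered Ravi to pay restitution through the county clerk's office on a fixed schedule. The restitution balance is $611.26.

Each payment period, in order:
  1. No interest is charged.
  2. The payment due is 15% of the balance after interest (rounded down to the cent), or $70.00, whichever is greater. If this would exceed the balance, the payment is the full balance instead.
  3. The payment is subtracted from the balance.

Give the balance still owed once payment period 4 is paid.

Payment period 1: opening $611.26; payment $91.68; balance $519.58
Payment period 2: opening $519.58; payment $77.93; balance $441.65
Payment period 3: opening $441.65; payment $70.00; balance $371.65
Payment period 4: opening $371.65; payment $70.00; balance $301.65

$301.65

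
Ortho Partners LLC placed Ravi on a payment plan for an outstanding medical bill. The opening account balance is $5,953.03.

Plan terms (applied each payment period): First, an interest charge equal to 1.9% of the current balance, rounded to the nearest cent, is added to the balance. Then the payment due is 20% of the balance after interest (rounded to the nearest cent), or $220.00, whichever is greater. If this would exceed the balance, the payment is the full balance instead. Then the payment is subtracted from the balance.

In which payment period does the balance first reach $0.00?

Payment period 1: $5,953.03 +$113.11 interest = $6,066.14; pay $1,213.23 → $4,852.91
Payment period 2: $4,852.91 +$92.21 interest = $4,945.12; pay $989.02 → $3,956.10
Payment period 3: $3,956.10 +$75.17 interest = $4,031.27; pay $806.25 → $3,225.02
Payment period 4: $3,225.02 +$61.28 interest = $3,286.30; pay $657.26 → $2,629.04
Payment period 5: $2,629.04 +$49.95 interest = $2,678.99; pay $535.80 → $2,143.19
Payment period 6: $2,143.19 +$40.72 interest = $2,183.91; pay $436.78 → $1,747.13
Payment period 7: $1,747.13 +$33.20 interest = $1,780.33; pay $356.07 → $1,424.26
Payment period 8: $1,424.26 +$27.06 interest = $1,451.32; pay $290.26 → $1,161.06
Payment period 9: $1,161.06 +$22.06 interest = $1,183.12; pay $236.62 → $946.50
Payment period 10: $946.50 +$17.98 interest = $964.48; pay $220.00 → $744.48
Payment period 11: $744.48 +$14.15 interest = $758.63; pay $220.00 → $538.63
Payment period 12: $538.63 +$10.23 interest = $548.86; pay $220.00 → $328.86
Payment period 13: $328.86 +$6.25 interest = $335.11; pay $220.00 → $115.11
Payment period 14: $115.11 +$2.19 interest = $117.30; pay $117.30 → $0.00
Balance reaches $0.00 in payment period 14.

14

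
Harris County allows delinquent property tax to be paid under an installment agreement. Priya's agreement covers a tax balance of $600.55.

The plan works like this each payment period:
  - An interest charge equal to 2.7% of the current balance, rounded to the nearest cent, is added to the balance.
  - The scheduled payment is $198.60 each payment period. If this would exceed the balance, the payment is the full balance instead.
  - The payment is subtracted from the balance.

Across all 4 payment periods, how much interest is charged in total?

$34.77

Payment period 1: opening $600.55; interest $16.21 → $616.76; payment $198.60; balance $418.16
Payment period 2: opening $418.16; interest $11.29 → $429.45; payment $198.60; balance $230.85
Payment period 3: opening $230.85; interest $6.23 → $237.08; payment $198.60; balance $38.48
Payment period 4: opening $38.48; interest $1.04 → $39.52; payment $39.52; balance $0.00
Total interest: $16.21 + $11.29 + $6.23 + $1.04 = $34.77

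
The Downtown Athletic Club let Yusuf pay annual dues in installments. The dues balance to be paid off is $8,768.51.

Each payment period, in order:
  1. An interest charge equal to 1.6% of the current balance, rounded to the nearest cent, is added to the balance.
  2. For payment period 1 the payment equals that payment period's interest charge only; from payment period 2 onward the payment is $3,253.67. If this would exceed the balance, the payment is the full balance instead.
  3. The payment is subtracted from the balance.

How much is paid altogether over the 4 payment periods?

# | Opening | Interest | Payment | End bal
1 | $8,768.51 | $140.30 | $140.30 | $8,768.51
2 | $8,768.51 | $140.30 | $3,253.67 | $5,655.14
3 | $5,655.14 | $90.48 | $3,253.67 | $2,491.95
4 | $2,491.95 | $39.87 | $2,531.82 | $0.00
Total paid: $9,179.46

$9,179.46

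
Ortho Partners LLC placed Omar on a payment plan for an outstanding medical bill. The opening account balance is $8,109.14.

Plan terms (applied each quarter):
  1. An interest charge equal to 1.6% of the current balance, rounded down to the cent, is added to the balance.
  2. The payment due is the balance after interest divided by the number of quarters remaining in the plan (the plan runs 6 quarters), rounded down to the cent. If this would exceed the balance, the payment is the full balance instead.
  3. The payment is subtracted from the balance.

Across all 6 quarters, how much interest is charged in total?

Quarter 1: opening $8,109.14; interest $129.74 → $8,238.88; payment $1,373.14; balance $6,865.74
Quarter 2: opening $6,865.74; interest $109.85 → $6,975.59; payment $1,395.11; balance $5,580.48
Quarter 3: opening $5,580.48; interest $89.28 → $5,669.76; payment $1,417.44; balance $4,252.32
Quarter 4: opening $4,252.32; interest $68.03 → $4,320.35; payment $1,440.11; balance $2,880.24
Quarter 5: opening $2,880.24; interest $46.08 → $2,926.32; payment $1,463.16; balance $1,463.16
Quarter 6: opening $1,463.16; interest $23.41 → $1,486.57; payment $1,486.57; balance $0.00
Total interest: $129.74 + $109.85 + $89.28 + $68.03 + $46.08 + $23.41 = $466.39

$466.39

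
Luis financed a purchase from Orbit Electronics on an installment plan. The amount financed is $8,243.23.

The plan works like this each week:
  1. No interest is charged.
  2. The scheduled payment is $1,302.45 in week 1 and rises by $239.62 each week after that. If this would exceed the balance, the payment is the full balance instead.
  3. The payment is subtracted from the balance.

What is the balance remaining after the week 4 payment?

$1,595.71

Week 1: $8,243.23 − $1,302.45 → $6,940.78
Week 2: $6,940.78 − $1,542.07 → $5,398.71
Week 3: $5,398.71 − $1,781.69 → $3,617.02
Week 4: $3,617.02 − $2,021.31 → $1,595.71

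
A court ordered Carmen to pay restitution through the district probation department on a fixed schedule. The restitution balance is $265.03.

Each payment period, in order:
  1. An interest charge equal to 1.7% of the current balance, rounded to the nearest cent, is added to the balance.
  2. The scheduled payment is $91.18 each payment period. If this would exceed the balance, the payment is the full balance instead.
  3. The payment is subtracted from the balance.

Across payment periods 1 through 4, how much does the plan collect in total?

Payment period 1: opening $265.03; interest $4.51 → $269.54; payment $91.18; balance $178.36
Payment period 2: opening $178.36; interest $3.03 → $181.39; payment $91.18; balance $90.21
Payment period 3: opening $90.21; interest $1.53 → $91.74; payment $91.18; balance $0.56
Payment period 4: opening $0.56; interest $0.01 → $0.57; payment $0.57; balance $0.00
Total paid: $274.11

$274.11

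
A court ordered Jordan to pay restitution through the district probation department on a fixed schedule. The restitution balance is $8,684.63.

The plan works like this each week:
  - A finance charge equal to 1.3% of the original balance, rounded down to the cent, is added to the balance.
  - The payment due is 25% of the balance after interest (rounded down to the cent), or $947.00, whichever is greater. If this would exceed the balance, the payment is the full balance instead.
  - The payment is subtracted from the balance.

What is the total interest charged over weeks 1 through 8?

$903.20

Week 1: $8,684.63 +$112.90 interest = $8,797.53; pay $2,199.38 → $6,598.15
Week 2: $6,598.15 +$112.90 interest = $6,711.05; pay $1,677.76 → $5,033.29
Week 3: $5,033.29 +$112.90 interest = $5,146.19; pay $1,286.54 → $3,859.65
Week 4: $3,859.65 +$112.90 interest = $3,972.55; pay $993.13 → $2,979.42
Week 5: $2,979.42 +$112.90 interest = $3,092.32; pay $947.00 → $2,145.32
Week 6: $2,145.32 +$112.90 interest = $2,258.22; pay $947.00 → $1,311.22
Week 7: $1,311.22 +$112.90 interest = $1,424.12; pay $947.00 → $477.12
Week 8: $477.12 +$112.90 interest = $590.02; pay $590.02 → $0.00
Total interest: $112.90 + $112.90 + $112.90 + $112.90 + $112.90 + $112.90 + $112.90 + $112.90 = $903.20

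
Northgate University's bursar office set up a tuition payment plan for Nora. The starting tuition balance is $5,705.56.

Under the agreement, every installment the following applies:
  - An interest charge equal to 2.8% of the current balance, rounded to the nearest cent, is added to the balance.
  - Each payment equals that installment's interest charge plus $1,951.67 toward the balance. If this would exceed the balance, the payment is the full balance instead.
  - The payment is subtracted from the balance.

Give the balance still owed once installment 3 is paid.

$0.00

Installment 1: $5,705.56 +$159.76 interest = $5,865.32; pay $2,111.43 → $3,753.89
Installment 2: $3,753.89 +$105.11 interest = $3,859.00; pay $2,056.78 → $1,802.22
Installment 3: $1,802.22 +$50.46 interest = $1,852.68; pay $1,852.68 → $0.00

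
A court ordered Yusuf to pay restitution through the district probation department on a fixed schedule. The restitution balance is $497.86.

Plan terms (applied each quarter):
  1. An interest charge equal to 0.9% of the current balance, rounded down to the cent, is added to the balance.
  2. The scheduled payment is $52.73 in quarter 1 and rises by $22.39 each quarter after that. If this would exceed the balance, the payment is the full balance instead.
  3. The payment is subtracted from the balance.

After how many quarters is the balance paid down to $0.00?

6

Quarter 1: $497.86 +$4.48 interest = $502.34; pay $52.73 → $449.61
Quarter 2: $449.61 +$4.04 interest = $453.65; pay $75.12 → $378.53
Quarter 3: $378.53 +$3.40 interest = $381.93; pay $97.51 → $284.42
Quarter 4: $284.42 +$2.55 interest = $286.97; pay $119.90 → $167.07
Quarter 5: $167.07 +$1.50 interest = $168.57; pay $142.29 → $26.28
Quarter 6: $26.28 +$0.23 interest = $26.51; pay $26.51 → $0.00
Balance reaches $0.00 in quarter 6.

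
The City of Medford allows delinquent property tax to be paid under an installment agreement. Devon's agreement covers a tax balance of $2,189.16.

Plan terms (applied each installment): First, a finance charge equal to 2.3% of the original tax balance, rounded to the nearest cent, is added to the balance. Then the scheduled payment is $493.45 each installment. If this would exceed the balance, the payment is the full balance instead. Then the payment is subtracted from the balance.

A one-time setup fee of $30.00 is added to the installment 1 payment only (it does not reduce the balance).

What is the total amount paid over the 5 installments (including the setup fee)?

$2,470.91

# | Opening | Interest | Payment | Fee | End bal
1 | $2,189.16 | $50.35 | $493.45 | $30.00 | $1,746.06
2 | $1,746.06 | $50.35 | $493.45 | — | $1,302.96
3 | $1,302.96 | $50.35 | $493.45 | — | $859.86
4 | $859.86 | $50.35 | $493.45 | — | $416.76
5 | $416.76 | $50.35 | $467.11 | — | $0.00
Total paid: $2,470.91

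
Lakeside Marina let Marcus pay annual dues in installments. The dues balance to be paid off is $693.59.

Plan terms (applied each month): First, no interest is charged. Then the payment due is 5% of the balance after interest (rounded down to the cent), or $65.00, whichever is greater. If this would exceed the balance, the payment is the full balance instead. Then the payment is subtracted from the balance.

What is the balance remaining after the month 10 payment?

$43.59

Month 1: $693.59 − $65.00 → $628.59
Month 2: $628.59 − $65.00 → $563.59
Month 3: $563.59 − $65.00 → $498.59
Month 4: $498.59 − $65.00 → $433.59
Month 5: $433.59 − $65.00 → $368.59
Month 6: $368.59 − $65.00 → $303.59
Month 7: $303.59 − $65.00 → $238.59
Month 8: $238.59 − $65.00 → $173.59
Month 9: $173.59 − $65.00 → $108.59
Month 10: $108.59 − $65.00 → $43.59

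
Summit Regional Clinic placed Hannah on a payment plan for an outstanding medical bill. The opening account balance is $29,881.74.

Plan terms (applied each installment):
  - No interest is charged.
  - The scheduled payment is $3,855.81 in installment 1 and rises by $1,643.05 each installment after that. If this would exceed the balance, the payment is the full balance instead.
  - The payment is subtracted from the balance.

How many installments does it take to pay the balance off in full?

# | Opening | Payment | End bal
1 | $29,881.74 | $3,855.81 | $26,025.93
2 | $26,025.93 | $5,498.86 | $20,527.07
3 | $20,527.07 | $7,141.91 | $13,385.16
4 | $13,385.16 | $8,784.96 | $4,600.20
5 | $4,600.20 | $4,600.20 | $0.00
Balance reaches $0.00 in installment 5.

5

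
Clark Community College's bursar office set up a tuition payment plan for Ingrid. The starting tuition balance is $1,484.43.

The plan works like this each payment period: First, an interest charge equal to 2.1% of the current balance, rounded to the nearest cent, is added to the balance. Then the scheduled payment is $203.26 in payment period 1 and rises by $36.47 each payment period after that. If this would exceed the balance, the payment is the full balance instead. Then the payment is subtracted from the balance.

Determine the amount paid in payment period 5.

Payment period 1: $1,484.43 +$31.17 interest = $1,515.60; pay $203.26 → $1,312.34
Payment period 2: $1,312.34 +$27.56 interest = $1,339.90; pay $239.73 → $1,100.17
Payment period 3: $1,100.17 +$23.10 interest = $1,123.27; pay $276.20 → $847.07
Payment period 4: $847.07 +$17.79 interest = $864.86; pay $312.67 → $552.19
Payment period 5: $552.19 +$11.60 interest = $563.79; pay $349.14 → $214.65

$349.14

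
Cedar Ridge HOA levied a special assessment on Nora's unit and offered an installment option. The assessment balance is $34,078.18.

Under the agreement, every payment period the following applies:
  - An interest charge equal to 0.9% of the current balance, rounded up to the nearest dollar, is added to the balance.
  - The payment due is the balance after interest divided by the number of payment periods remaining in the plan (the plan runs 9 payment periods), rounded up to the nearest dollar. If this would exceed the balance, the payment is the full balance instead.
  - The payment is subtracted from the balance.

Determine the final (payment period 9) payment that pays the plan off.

Payment period 1: $34,078.18 +$307.00 interest = $34,385.18; pay $3,821.00 → $30,564.18
Payment period 2: $30,564.18 +$276.00 interest = $30,840.18; pay $3,856.00 → $26,984.18
Payment period 3: $26,984.18 +$243.00 interest = $27,227.18; pay $3,890.00 → $23,337.18
Payment period 4: $23,337.18 +$211.00 interest = $23,548.18; pay $3,925.00 → $19,623.18
Payment period 5: $19,623.18 +$177.00 interest = $19,800.18; pay $3,961.00 → $15,839.18
Payment period 6: $15,839.18 +$143.00 interest = $15,982.18; pay $3,996.00 → $11,986.18
Payment period 7: $11,986.18 +$108.00 interest = $12,094.18; pay $4,032.00 → $8,062.18
Payment period 8: $8,062.18 +$73.00 interest = $8,135.18; pay $4,068.00 → $4,067.18
Payment period 9: $4,067.18 +$37.00 interest = $4,104.18; pay $4,104.18 → $0.00

$4,104.18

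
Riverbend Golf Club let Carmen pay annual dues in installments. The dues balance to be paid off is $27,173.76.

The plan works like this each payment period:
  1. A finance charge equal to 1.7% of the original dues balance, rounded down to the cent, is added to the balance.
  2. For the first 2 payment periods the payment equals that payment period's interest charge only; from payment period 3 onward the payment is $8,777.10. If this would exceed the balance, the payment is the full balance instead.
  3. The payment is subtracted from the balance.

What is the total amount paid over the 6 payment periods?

Payment period 1: $27,173.76 +$461.95 interest = $27,635.71; pay $461.95 → $27,173.76
Payment period 2: $27,173.76 +$461.95 interest = $27,635.71; pay $461.95 → $27,173.76
Payment period 3: $27,173.76 +$461.95 interest = $27,635.71; pay $8,777.10 → $18,858.61
Payment period 4: $18,858.61 +$461.95 interest = $19,320.56; pay $8,777.10 → $10,543.46
Payment period 5: $10,543.46 +$461.95 interest = $11,005.41; pay $8,777.10 → $2,228.31
Payment period 6: $2,228.31 +$461.95 interest = $2,690.26; pay $2,690.26 → $0.00
Total paid: $29,945.46

$29,945.46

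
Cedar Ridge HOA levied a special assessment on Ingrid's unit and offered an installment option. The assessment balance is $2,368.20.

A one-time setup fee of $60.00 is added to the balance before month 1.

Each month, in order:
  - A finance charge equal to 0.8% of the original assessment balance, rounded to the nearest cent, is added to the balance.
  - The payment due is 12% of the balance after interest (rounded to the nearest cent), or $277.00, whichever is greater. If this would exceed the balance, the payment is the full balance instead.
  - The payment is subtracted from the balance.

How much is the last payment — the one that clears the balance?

Month 1: $2,428.20 +$18.95 interest = $2,447.15; pay $293.66 → $2,153.49
Month 2: $2,153.49 +$18.95 interest = $2,172.44; pay $277.00 → $1,895.44
Month 3: $1,895.44 +$18.95 interest = $1,914.39; pay $277.00 → $1,637.39
Month 4: $1,637.39 +$18.95 interest = $1,656.34; pay $277.00 → $1,379.34
Month 5: $1,379.34 +$18.95 interest = $1,398.29; pay $277.00 → $1,121.29
Month 6: $1,121.29 +$18.95 interest = $1,140.24; pay $277.00 → $863.24
Month 7: $863.24 +$18.95 interest = $882.19; pay $277.00 → $605.19
Month 8: $605.19 +$18.95 interest = $624.14; pay $277.00 → $347.14
Month 9: $347.14 +$18.95 interest = $366.09; pay $277.00 → $89.09
Month 10: $89.09 +$18.95 interest = $108.04; pay $108.04 → $0.00

$108.04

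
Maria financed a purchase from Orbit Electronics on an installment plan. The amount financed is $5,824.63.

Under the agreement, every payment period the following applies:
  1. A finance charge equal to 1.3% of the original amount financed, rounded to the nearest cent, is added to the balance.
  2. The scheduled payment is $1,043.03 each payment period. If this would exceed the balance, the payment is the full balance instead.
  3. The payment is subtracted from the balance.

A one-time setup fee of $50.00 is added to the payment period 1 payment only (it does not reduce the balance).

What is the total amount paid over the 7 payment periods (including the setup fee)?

$6,404.67

Payment period 1: opening $5,824.63; interest $75.72 → $5,900.35; payment $1,043.03 (+ $50.00 fee); balance $4,857.32
Payment period 2: opening $4,857.32; interest $75.72 → $4,933.04; payment $1,043.03; balance $3,890.01
Payment period 3: opening $3,890.01; interest $75.72 → $3,965.73; payment $1,043.03; balance $2,922.70
Payment period 4: opening $2,922.70; interest $75.72 → $2,998.42; payment $1,043.03; balance $1,955.39
Payment period 5: opening $1,955.39; interest $75.72 → $2,031.11; payment $1,043.03; balance $988.08
Payment period 6: opening $988.08; interest $75.72 → $1,063.80; payment $1,043.03; balance $20.77
Payment period 7: opening $20.77; interest $75.72 → $96.49; payment $96.49; balance $0.00
Total paid: $6,404.67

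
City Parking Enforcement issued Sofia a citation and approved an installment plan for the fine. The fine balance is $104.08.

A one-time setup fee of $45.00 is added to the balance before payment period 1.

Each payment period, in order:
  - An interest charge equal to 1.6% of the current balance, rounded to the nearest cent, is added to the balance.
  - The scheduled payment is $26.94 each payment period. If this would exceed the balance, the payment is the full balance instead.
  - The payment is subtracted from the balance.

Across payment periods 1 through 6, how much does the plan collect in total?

$157.38

Payment period 1: opening $149.08; interest $2.39 → $151.47; payment $26.94; balance $124.53
Payment period 2: opening $124.53; interest $1.99 → $126.52; payment $26.94; balance $99.58
Payment period 3: opening $99.58; interest $1.59 → $101.17; payment $26.94; balance $74.23
Payment period 4: opening $74.23; interest $1.19 → $75.42; payment $26.94; balance $48.48
Payment period 5: opening $48.48; interest $0.78 → $49.26; payment $26.94; balance $22.32
Payment period 6: opening $22.32; interest $0.36 → $22.68; payment $22.68; balance $0.00
Total paid: $157.38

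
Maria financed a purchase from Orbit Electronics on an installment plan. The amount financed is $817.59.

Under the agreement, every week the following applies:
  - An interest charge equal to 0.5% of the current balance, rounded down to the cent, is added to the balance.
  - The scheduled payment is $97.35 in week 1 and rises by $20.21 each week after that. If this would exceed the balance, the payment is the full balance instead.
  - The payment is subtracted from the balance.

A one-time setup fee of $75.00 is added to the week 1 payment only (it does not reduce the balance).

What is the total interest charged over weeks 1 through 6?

$15.43

Week 1: $817.59 +$4.08 interest = $821.67; pay $97.35 (+ $75.00 fee) → $724.32
Week 2: $724.32 +$3.62 interest = $727.94; pay $117.56 → $610.38
Week 3: $610.38 +$3.05 interest = $613.43; pay $137.77 → $475.66
Week 4: $475.66 +$2.37 interest = $478.03; pay $157.98 → $320.05
Week 5: $320.05 +$1.60 interest = $321.65; pay $178.19 → $143.46
Week 6: $143.46 +$0.71 interest = $144.17; pay $144.17 → $0.00
Total interest: $4.08 + $3.62 + $3.05 + $2.37 + $1.60 + $0.71 = $15.43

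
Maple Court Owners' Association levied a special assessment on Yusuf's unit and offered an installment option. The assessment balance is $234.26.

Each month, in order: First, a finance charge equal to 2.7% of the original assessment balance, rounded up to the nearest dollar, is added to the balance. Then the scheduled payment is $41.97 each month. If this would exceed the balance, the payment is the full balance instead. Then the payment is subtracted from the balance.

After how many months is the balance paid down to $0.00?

Month 1: opening $234.26; interest $7.00 → $241.26; payment $41.97; balance $199.29
Month 2: opening $199.29; interest $7.00 → $206.29; payment $41.97; balance $164.32
Month 3: opening $164.32; interest $7.00 → $171.32; payment $41.97; balance $129.35
Month 4: opening $129.35; interest $7.00 → $136.35; payment $41.97; balance $94.38
Month 5: opening $94.38; interest $7.00 → $101.38; payment $41.97; balance $59.41
Month 6: opening $59.41; interest $7.00 → $66.41; payment $41.97; balance $24.44
Month 7: opening $24.44; interest $7.00 → $31.44; payment $31.44; balance $0.00
Balance reaches $0.00 in month 7.

7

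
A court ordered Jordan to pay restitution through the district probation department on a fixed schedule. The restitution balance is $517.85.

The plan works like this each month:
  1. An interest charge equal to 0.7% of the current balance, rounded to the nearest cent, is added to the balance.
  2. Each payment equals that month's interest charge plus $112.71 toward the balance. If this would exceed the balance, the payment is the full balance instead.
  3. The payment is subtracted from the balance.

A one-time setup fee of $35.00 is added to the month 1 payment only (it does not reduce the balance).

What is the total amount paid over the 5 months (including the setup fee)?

Month 1: opening $517.85; interest $3.62 → $521.47; payment $116.33 (+ $35.00 fee); balance $405.14
Month 2: opening $405.14; interest $2.84 → $407.98; payment $115.55; balance $292.43
Month 3: opening $292.43; interest $2.05 → $294.48; payment $114.76; balance $179.72
Month 4: opening $179.72; interest $1.26 → $180.98; payment $113.97; balance $67.01
Month 5: opening $67.01; interest $0.47 → $67.48; payment $67.48; balance $0.00
Total paid: $563.09

$563.09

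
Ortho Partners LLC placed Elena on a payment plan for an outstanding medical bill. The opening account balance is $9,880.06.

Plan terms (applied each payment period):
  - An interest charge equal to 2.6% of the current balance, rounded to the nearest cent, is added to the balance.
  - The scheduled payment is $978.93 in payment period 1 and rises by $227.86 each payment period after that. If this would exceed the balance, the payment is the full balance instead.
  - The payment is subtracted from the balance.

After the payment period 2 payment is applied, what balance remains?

Payment period 1: $9,880.06 +$256.88 interest = $10,136.94; pay $978.93 → $9,158.01
Payment period 2: $9,158.01 +$238.11 interest = $9,396.12; pay $1,206.79 → $8,189.33

$8,189.33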